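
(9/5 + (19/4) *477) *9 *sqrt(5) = 408159 *sqrt(5)/20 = 45633.56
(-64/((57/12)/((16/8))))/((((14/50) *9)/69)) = -294400/399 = -737.84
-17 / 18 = -0.94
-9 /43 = -0.21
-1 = -1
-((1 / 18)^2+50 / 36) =-451 / 324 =-1.39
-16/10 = -8/5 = -1.60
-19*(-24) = 456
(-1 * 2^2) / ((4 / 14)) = -14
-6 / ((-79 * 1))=6 / 79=0.08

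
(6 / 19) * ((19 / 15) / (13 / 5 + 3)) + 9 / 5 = 131 / 70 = 1.87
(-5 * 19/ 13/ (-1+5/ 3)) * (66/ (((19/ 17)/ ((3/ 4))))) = -25245/ 52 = -485.48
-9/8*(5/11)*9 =-405/88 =-4.60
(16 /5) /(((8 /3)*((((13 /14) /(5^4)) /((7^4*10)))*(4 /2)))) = 126052500 /13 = 9696346.15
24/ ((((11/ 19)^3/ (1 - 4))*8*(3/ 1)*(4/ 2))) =-20577/ 2662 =-7.73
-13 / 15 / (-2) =13 / 30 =0.43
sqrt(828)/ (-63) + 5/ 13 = 5/ 13 -2*sqrt(23)/ 21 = -0.07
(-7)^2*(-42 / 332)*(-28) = 14406 / 83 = 173.57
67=67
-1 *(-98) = 98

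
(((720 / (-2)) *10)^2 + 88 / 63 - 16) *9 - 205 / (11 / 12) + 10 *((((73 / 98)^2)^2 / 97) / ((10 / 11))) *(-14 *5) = 819949048715424035 / 7029763048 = 116639642.49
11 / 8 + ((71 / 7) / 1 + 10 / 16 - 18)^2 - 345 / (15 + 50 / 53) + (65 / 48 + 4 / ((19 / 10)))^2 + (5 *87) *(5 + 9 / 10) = 17980319523877 / 6887672064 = 2610.51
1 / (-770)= -1 / 770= -0.00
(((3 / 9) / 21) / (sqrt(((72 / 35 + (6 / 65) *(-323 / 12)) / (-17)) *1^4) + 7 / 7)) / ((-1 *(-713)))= 2210 / 96774777- sqrt(6017830) / 677423439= 0.00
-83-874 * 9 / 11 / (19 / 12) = -5881 / 11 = -534.64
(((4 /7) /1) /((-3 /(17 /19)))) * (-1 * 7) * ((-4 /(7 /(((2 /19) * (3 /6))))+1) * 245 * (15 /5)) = 307020 /361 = 850.47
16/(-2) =-8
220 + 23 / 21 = 4643 / 21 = 221.10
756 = 756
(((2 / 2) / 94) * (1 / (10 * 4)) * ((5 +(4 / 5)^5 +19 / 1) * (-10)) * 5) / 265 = -9503 / 7784375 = -0.00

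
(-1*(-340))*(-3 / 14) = -510 / 7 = -72.86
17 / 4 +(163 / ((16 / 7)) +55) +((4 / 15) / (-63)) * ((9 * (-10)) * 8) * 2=45917 / 336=136.66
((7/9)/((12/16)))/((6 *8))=7/324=0.02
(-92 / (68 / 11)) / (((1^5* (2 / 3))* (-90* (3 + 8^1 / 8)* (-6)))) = -0.01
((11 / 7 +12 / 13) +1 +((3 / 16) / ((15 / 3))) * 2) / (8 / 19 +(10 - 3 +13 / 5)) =246867 / 693056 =0.36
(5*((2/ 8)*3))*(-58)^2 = 12615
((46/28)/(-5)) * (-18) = 207/35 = 5.91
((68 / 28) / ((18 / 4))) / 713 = 34 / 44919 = 0.00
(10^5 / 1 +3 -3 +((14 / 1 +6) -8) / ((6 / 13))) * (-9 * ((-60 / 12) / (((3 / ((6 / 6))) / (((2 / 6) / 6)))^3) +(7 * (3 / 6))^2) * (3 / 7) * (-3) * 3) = 10719058453 / 252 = 42535946.24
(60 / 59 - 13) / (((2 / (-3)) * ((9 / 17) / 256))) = 1538432 / 177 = 8691.71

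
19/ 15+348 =5239/ 15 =349.27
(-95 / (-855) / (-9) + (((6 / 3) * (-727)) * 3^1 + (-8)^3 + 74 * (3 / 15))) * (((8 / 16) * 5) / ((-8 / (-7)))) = -13775867 / 1296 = -10629.53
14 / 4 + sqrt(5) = sqrt(5) + 7 / 2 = 5.74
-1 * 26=-26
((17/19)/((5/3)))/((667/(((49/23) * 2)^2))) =489804/33520085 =0.01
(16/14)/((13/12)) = 96/91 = 1.05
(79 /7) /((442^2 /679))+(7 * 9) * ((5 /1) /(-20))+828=39673018 /48841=812.29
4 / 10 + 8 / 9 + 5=6.29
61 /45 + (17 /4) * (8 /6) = 7.02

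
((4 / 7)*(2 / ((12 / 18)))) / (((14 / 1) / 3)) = 18 / 49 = 0.37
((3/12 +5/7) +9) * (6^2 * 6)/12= 2511/14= 179.36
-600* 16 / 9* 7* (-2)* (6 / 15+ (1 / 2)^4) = 20720 / 3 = 6906.67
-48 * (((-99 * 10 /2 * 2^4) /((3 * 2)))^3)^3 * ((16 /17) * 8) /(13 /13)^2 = 74750927874450845073408000000000 /17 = 4397113404379461474906353000000.00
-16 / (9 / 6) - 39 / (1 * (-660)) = -7001 / 660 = -10.61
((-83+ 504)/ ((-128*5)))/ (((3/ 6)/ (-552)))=29049/ 40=726.22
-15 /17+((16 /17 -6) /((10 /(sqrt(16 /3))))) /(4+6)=-15 /17 -86*sqrt(3) /1275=-1.00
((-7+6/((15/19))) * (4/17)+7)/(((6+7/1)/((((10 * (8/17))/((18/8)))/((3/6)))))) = 77696/33813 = 2.30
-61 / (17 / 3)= -183 / 17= -10.76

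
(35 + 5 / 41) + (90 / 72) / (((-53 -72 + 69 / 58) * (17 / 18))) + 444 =2398027083 / 5005157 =479.11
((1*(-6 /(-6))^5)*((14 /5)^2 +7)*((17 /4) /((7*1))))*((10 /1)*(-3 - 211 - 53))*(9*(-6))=6495309 /5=1299061.80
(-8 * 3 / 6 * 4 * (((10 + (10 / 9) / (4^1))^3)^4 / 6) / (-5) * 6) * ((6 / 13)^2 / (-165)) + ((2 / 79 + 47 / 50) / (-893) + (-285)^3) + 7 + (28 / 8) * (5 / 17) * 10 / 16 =-1935246697377077986457670037797871 / 335827071674391336811200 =-5762628628.26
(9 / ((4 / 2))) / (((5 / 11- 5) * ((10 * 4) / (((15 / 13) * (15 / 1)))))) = -891 / 2080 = -0.43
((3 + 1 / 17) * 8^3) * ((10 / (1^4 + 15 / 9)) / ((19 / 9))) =898560 / 323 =2781.92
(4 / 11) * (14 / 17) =56 / 187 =0.30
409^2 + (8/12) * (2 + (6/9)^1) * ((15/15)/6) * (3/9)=13549769/81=167281.10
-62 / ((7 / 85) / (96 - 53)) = -226610 / 7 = -32372.86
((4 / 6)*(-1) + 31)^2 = 920.11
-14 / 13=-1.08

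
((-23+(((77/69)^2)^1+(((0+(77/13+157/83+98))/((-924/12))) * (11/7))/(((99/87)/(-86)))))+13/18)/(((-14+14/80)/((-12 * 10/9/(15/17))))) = 713839113716320/4593616946919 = 155.40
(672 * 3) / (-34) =-1008 / 17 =-59.29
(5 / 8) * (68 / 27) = 85 / 54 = 1.57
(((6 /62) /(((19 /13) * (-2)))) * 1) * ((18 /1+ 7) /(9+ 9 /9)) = -0.08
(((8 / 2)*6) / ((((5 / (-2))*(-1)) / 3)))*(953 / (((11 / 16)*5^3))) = 2195712 / 6875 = 319.38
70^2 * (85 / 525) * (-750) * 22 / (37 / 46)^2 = -27698440000 / 1369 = -20232607.74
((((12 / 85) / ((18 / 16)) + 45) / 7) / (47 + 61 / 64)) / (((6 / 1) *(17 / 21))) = 368224 / 13304115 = 0.03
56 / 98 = 4 / 7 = 0.57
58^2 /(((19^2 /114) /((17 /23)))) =343128 /437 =785.19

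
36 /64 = 9 /16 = 0.56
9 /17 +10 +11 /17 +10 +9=513 /17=30.18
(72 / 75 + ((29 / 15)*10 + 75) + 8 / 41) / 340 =293627 / 1045500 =0.28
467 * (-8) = -3736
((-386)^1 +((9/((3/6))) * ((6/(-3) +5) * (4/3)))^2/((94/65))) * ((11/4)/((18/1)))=826859/1692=488.69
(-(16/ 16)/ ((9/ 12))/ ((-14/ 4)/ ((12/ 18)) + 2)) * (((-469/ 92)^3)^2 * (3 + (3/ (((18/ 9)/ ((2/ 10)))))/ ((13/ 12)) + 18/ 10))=117065720241807491/ 3202312350848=36556.62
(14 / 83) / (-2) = -7 / 83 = -0.08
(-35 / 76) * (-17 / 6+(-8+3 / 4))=4235 / 912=4.64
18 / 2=9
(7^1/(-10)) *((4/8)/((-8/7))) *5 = 49/32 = 1.53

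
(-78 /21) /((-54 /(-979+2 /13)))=-12725 /189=-67.33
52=52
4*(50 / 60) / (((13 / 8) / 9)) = 240 / 13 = 18.46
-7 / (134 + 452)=-7 / 586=-0.01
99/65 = 1.52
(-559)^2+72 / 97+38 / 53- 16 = 1606390067 / 5141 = 312466.46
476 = 476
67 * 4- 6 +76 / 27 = 7150 / 27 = 264.81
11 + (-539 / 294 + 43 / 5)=17.77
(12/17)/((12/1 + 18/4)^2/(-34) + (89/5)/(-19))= -9120/115559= -0.08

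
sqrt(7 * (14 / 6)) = 7 * sqrt(3) / 3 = 4.04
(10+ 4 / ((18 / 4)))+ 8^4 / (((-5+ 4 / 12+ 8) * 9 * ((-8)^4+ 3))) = 10.92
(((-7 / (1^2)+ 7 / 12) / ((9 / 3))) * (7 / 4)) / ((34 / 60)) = -6.61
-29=-29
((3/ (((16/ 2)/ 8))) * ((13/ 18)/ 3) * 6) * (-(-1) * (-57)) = -247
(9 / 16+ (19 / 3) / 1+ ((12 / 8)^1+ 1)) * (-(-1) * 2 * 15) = 281.88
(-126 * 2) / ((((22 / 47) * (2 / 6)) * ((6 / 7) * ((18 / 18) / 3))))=-62181 / 11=-5652.82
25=25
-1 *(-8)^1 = 8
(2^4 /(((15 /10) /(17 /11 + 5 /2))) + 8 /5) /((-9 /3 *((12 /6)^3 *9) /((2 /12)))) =-923 /26730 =-0.03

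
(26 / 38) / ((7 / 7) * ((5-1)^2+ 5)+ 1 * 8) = 13 / 551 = 0.02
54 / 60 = 9 / 10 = 0.90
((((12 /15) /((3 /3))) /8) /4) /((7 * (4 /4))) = 0.00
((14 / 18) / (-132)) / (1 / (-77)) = 0.45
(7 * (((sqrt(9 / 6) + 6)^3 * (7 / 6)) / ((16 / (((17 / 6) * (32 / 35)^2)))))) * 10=9928 * sqrt(6) / 15 + 14688 / 5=4558.84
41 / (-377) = -41 / 377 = -0.11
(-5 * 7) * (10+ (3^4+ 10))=-3535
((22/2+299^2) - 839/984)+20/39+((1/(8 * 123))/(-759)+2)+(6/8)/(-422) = 183175146067943/2048626008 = 89413.66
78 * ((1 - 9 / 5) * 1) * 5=-312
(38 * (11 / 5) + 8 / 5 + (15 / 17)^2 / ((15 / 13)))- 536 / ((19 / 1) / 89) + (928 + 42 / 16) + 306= -260984397 / 219640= -1188.24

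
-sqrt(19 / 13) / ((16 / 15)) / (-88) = 15*sqrt(247) / 18304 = 0.01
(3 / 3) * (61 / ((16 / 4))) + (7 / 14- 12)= 15 / 4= 3.75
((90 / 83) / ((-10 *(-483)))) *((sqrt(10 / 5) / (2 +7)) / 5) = sqrt(2) / 200445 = 0.00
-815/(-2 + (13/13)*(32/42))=17115/26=658.27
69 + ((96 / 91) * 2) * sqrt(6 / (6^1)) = 6471 / 91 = 71.11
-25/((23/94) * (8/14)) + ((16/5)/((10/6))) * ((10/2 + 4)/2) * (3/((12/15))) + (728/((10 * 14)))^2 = -137269/1150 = -119.36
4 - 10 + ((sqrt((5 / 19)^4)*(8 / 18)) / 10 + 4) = -6488 / 3249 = -2.00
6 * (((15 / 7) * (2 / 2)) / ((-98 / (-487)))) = 21915 / 343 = 63.89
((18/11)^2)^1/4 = 81/121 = 0.67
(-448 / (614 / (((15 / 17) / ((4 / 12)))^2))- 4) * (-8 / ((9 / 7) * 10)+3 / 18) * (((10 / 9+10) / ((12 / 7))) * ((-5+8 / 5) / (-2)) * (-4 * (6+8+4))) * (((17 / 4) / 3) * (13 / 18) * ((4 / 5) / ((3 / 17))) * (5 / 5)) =-51280222084 / 3357045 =-15275.41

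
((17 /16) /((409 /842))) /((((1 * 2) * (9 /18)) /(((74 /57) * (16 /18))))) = 529618 /209817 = 2.52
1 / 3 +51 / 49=202 / 147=1.37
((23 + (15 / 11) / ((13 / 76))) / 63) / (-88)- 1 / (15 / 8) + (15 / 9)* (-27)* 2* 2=-715649057 / 3963960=-180.54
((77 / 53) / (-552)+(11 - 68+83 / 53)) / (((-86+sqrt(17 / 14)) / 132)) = 86.19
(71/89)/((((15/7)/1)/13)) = 6461/1335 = 4.84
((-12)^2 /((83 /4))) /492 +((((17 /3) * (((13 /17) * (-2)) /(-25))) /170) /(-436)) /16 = 2134611761 /151338216000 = 0.01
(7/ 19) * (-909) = -6363/ 19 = -334.89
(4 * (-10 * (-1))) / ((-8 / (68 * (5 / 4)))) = -425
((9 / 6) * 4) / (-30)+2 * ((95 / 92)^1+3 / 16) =2061 / 920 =2.24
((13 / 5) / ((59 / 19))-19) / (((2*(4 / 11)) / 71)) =-2092299 / 1180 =-1773.13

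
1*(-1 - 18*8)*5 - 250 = -975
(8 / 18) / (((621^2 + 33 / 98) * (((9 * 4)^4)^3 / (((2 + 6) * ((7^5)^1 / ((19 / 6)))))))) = 823543 / 79745199799383274011623424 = 0.00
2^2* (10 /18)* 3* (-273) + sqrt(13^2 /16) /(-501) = -3647293 /2004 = -1820.01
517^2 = 267289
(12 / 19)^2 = 144 / 361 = 0.40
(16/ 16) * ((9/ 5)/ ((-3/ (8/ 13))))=-24/ 65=-0.37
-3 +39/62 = -147/62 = -2.37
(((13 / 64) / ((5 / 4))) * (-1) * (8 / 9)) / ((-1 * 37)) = 13 / 3330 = 0.00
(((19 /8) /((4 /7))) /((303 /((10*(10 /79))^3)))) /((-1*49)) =-593750 /1045735719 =-0.00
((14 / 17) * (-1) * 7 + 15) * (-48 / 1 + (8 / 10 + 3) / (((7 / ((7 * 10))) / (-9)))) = -61230 / 17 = -3601.76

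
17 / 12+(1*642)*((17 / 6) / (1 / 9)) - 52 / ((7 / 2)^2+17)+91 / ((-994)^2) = 10398073279 / 635166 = 16370.64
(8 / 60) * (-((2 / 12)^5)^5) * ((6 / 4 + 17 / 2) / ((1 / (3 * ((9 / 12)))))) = -1 / 9476762676643233792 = -0.00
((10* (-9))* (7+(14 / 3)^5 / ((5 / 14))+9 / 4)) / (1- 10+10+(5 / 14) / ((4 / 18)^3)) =-1689133544 / 101439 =-16651.72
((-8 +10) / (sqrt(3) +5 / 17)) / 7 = -85 / 2947 +289 *sqrt(3) / 2947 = 0.14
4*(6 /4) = 6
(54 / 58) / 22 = 27 / 638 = 0.04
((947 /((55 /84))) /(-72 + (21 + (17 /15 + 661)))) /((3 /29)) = 2306892 /100837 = 22.88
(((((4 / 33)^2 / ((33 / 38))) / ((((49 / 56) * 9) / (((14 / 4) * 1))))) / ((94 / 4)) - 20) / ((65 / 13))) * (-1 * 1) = 304022156 / 76006755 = 4.00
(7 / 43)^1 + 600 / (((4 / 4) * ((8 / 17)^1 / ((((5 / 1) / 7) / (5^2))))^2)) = 40025 / 16856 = 2.37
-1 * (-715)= 715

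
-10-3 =-13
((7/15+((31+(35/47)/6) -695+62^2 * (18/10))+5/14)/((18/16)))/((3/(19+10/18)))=36249.61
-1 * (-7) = 7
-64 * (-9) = 576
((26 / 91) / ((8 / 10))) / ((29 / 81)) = 405 / 406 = 1.00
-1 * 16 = -16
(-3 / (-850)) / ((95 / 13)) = 39 / 80750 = 0.00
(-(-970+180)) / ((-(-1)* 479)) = 790 / 479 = 1.65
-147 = -147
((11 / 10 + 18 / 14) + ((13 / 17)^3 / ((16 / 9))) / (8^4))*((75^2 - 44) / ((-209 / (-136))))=150050128554923 / 17318174720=8664.32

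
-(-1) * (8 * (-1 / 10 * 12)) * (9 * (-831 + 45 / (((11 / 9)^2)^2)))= 70056.09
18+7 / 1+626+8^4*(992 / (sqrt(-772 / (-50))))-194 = 457+10158080*sqrt(386) / 193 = 1034522.32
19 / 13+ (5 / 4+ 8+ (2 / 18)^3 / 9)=3654529 / 341172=10.71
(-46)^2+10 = 2126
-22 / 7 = -3.14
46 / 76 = 23 / 38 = 0.61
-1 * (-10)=10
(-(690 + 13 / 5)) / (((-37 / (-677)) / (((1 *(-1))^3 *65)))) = 30477863 / 37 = 823726.03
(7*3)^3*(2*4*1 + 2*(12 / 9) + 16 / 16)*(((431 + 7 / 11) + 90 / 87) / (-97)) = -14912586990 / 30943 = -481937.34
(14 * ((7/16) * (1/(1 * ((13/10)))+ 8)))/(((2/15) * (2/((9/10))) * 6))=25137/832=30.21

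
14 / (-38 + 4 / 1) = -7 / 17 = -0.41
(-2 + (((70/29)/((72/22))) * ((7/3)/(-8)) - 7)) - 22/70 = -4178453/438480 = -9.53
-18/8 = -9/4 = -2.25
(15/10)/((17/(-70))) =-6.18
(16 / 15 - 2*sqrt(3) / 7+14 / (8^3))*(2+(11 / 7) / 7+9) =231055 / 18816 - 1100*sqrt(3) / 343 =6.73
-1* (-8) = 8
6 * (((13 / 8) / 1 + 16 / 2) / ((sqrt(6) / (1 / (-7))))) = -11 * sqrt(6) / 8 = -3.37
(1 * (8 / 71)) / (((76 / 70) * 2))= 70 / 1349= 0.05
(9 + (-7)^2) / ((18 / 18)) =58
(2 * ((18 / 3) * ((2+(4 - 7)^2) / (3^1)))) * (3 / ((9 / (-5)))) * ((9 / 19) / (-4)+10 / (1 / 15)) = -208835 / 19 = -10991.32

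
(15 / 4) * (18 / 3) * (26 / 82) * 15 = 8775 / 82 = 107.01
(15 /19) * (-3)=-45 /19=-2.37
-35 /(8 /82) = -1435 /4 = -358.75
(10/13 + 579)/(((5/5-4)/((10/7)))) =-75370/273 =-276.08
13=13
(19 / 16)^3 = 6859 / 4096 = 1.67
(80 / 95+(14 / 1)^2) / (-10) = -374 / 19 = -19.68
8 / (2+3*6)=2 / 5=0.40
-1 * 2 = -2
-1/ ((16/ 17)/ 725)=-12325/ 16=-770.31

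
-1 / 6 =-0.17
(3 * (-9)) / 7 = -27 / 7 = -3.86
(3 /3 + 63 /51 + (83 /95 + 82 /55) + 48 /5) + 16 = 536501 /17765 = 30.20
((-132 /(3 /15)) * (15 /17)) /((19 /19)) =-9900 /17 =-582.35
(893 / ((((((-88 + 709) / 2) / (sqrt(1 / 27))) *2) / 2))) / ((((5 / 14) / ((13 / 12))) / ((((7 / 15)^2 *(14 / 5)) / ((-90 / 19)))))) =-529590971 *sqrt(3) / 4244146875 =-0.22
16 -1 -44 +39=10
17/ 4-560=-2223/ 4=-555.75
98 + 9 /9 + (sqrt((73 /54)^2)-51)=2665 /54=49.35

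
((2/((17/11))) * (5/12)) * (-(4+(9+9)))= -605/51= -11.86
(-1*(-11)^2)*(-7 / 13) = 847 / 13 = 65.15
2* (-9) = -18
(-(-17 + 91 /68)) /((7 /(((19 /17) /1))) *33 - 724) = -20235 /668372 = -0.03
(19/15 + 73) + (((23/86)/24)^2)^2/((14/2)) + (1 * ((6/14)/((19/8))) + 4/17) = 74.68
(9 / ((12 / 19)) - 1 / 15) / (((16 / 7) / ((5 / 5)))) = 5957 / 960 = 6.21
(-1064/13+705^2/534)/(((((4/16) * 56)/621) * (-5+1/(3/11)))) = -3659645529/129584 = -28241.49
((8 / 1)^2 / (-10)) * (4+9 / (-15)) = -544 / 25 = -21.76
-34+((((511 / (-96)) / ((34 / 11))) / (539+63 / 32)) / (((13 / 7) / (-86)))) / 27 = -1504910179 / 44269173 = -33.99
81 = 81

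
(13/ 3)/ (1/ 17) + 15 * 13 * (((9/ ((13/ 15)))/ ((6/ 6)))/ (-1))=-5854/ 3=-1951.33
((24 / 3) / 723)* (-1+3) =16 / 723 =0.02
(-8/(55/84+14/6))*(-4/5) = 2688/1255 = 2.14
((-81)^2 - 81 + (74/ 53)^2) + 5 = 18221841/ 2809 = 6486.95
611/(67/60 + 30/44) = 403260/1187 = 339.73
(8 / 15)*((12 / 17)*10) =64 / 17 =3.76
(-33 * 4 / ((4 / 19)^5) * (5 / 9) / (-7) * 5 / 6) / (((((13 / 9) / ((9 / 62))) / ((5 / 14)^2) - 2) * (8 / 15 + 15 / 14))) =2298129384375 / 13279503872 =173.06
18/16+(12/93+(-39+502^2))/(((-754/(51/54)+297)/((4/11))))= -4222982849/23250744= -181.63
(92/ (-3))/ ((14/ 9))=-138/ 7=-19.71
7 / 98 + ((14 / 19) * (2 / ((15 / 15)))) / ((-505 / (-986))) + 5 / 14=222041 / 67165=3.31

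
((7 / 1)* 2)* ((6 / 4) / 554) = 21 / 554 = 0.04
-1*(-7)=7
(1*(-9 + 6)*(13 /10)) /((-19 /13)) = 507 /190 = 2.67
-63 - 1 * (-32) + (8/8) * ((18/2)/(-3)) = -34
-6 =-6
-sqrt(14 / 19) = -sqrt(266) / 19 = -0.86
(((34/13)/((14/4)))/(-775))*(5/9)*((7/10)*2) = -68/90675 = -0.00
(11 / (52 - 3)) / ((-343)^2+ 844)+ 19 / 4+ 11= 365787935 / 23224628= 15.75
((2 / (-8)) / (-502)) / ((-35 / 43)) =-43 / 70280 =-0.00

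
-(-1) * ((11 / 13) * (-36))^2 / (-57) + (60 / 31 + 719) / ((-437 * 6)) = -227396597 / 13736658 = -16.55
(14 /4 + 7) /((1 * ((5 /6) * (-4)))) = -3.15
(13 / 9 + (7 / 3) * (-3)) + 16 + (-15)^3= -30281 / 9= -3364.56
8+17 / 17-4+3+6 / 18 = 25 / 3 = 8.33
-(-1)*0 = 0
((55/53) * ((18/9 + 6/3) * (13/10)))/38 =0.14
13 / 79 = 0.16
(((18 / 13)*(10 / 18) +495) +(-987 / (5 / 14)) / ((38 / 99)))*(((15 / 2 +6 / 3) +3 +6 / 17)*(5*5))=-476077460 / 221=-2154196.65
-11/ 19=-0.58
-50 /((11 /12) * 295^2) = -0.00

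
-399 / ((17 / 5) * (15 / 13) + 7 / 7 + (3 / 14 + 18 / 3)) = -72618 / 2027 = -35.83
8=8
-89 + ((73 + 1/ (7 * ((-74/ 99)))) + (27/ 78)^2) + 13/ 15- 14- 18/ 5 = -86153489/ 2626260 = -32.80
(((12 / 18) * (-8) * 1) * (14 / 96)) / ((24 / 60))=-1.94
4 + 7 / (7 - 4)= 6.33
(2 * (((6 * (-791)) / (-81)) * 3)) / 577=3164 / 5193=0.61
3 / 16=0.19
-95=-95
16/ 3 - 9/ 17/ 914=248581/ 46614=5.33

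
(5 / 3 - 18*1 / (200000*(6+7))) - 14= -48100027 / 3900000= -12.33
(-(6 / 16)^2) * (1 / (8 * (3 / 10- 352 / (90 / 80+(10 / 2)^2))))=855 / 640768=0.00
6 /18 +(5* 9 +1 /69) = 1043 /23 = 45.35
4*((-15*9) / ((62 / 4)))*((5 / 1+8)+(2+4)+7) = -28080 / 31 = -905.81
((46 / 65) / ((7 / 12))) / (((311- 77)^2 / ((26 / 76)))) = 23 / 3034395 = 0.00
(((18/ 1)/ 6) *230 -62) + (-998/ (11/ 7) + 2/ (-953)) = -74356/ 10483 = -7.09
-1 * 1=-1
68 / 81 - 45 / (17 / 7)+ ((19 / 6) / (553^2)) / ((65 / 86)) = -484197718012 / 27371434545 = -17.69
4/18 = 2/9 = 0.22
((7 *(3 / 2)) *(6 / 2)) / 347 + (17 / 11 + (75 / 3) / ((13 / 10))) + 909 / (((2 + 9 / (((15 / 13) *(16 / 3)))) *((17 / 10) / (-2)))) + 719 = 201424908829 / 467330578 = 431.01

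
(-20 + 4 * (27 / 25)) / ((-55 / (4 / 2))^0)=-15.68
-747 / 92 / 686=-747 / 63112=-0.01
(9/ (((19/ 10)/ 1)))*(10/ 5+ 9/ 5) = 18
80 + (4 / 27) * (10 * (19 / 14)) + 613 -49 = 122096 / 189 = 646.01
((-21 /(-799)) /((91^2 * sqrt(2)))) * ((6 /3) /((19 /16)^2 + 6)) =768 * sqrt(2) /1793076649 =0.00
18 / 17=1.06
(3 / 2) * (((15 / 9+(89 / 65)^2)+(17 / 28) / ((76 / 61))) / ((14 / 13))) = 108665639 / 19364800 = 5.61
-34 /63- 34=-2176 /63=-34.54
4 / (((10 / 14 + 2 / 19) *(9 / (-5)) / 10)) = -26600 / 981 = -27.12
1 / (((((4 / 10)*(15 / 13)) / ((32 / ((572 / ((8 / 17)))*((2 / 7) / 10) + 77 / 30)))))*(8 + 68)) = 455 / 18601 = 0.02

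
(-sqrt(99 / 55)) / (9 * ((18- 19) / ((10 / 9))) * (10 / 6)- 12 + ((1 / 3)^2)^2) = 486 * sqrt(5) / 20645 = 0.05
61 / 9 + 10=16.78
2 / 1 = 2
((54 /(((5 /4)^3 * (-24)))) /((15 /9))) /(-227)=432 /141875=0.00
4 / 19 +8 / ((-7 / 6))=-884 / 133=-6.65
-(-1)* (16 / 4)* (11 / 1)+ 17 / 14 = 633 / 14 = 45.21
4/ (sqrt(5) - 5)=-1 - sqrt(5)/ 5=-1.45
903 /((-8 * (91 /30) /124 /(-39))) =179955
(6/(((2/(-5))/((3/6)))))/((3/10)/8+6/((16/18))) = -200/181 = -1.10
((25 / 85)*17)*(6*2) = 60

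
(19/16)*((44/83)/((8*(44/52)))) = 247/2656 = 0.09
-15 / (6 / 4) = -10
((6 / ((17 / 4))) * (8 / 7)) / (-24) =-8 / 119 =-0.07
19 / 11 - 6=-47 / 11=-4.27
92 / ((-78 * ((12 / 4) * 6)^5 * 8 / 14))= -161 / 147386304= -0.00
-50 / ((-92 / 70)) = 38.04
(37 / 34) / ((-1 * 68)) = -37 / 2312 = -0.02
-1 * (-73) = 73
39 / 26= 3 / 2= 1.50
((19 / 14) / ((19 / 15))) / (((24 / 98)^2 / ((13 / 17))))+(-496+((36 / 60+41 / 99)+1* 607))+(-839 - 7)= -193969037 / 269280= -720.32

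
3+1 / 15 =46 / 15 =3.07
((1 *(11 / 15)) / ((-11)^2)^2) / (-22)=-1 / 439230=-0.00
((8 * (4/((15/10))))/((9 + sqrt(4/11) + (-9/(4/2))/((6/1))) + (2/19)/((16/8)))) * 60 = 675220480/4356667 - 14786560 * sqrt(11)/4356667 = 143.73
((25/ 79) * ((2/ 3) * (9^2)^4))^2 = 514727830236622500/ 6241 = 82475217150556.40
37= 37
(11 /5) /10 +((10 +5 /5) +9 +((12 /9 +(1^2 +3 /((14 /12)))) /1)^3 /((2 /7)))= 14327864 /33075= 433.19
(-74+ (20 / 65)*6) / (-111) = 938 / 1443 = 0.65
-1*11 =-11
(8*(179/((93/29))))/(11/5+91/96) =6644480/46841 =141.85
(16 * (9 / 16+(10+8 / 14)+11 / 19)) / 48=24925 / 6384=3.90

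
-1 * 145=-145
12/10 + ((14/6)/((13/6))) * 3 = 288/65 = 4.43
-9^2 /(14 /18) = -729 /7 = -104.14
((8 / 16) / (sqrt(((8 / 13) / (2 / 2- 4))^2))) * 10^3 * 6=14625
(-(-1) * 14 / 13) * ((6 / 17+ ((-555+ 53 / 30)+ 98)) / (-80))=1623923 / 265200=6.12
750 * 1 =750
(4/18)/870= 1/3915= 0.00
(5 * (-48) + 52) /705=-4 /15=-0.27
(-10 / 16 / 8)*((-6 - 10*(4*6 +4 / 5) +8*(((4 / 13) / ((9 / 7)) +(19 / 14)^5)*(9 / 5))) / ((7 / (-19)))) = -39.07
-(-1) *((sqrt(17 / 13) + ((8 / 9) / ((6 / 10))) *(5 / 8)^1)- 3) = -56 / 27 + sqrt(221) / 13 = -0.93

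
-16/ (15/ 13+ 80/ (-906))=-94224/ 6275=-15.02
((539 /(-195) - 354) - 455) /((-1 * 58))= 14.00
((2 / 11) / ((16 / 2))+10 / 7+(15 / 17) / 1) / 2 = 1.17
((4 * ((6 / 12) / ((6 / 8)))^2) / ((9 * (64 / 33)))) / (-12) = -11 / 1296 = -0.01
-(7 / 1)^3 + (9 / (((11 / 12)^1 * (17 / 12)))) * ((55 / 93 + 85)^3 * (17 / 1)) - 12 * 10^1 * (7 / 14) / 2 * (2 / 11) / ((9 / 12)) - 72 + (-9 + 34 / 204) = 145254353124677 / 1966206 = 73875450.04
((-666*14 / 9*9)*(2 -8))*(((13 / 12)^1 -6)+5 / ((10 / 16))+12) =843822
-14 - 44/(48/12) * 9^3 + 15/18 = -48193/6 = -8032.17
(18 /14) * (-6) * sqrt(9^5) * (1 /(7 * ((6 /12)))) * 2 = -52488 /49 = -1071.18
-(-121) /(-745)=-121 /745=-0.16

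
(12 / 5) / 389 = 12 / 1945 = 0.01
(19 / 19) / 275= 1 / 275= 0.00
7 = 7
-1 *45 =-45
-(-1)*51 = 51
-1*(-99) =99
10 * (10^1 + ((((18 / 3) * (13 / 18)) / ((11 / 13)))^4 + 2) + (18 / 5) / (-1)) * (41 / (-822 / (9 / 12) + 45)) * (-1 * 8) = 2708271260272 / 1246402971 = 2172.87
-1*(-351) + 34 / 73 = 351.47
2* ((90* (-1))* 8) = -1440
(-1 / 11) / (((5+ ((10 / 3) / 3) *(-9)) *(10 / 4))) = 2 / 275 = 0.01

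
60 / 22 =30 / 11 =2.73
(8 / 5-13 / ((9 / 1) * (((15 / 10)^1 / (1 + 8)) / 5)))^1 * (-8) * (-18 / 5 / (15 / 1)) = -10016 / 125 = -80.13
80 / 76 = 20 / 19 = 1.05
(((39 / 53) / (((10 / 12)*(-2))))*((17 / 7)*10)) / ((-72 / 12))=663 / 371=1.79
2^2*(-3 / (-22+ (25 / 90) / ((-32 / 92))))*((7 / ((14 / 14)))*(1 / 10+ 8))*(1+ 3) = 279936 / 2345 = 119.38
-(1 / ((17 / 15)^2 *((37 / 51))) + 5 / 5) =-1304 / 629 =-2.07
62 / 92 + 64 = 2975 / 46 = 64.67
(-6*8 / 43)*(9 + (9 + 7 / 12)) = -892 / 43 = -20.74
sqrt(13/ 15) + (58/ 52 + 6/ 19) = sqrt(195)/ 15 + 707/ 494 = 2.36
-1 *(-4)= 4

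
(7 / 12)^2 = 49 / 144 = 0.34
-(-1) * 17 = 17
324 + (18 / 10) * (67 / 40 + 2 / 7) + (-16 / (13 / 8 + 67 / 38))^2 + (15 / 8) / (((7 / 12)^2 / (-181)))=-67321203109 / 103968200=-647.52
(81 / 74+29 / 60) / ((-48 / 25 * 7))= -17515 / 149184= -0.12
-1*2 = -2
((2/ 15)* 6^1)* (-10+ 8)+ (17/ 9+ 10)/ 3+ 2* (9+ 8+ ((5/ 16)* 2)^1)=20311/ 540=37.61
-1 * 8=-8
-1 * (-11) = 11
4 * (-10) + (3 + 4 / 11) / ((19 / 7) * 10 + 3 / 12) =-336444 / 8437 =-39.88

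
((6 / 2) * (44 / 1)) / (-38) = -66 / 19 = -3.47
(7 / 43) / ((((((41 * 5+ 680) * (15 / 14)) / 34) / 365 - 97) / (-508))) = 123563888 / 144819743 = 0.85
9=9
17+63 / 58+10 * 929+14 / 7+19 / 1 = 9329.09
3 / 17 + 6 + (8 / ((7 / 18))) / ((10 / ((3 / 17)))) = 3891 / 595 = 6.54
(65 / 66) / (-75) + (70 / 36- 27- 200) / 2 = -24759 / 220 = -112.54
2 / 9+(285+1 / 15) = 12838 / 45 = 285.29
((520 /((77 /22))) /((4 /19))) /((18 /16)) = 39520 /63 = 627.30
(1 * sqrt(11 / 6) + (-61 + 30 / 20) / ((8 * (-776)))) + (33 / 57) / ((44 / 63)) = 197813 / 235904 + sqrt(66) / 6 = 2.19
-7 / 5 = -1.40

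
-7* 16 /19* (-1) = 112 /19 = 5.89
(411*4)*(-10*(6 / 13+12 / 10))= -27315.69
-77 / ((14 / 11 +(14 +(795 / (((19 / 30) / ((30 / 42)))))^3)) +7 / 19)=-1992683539 / 18653823264152387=-0.00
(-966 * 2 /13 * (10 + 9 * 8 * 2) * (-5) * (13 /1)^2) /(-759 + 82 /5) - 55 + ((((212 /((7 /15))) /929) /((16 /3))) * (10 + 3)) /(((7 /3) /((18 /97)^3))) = -4025820177912895585 /154259509481329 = -26097.71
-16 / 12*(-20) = 26.67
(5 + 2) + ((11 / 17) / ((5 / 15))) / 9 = 368 / 51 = 7.22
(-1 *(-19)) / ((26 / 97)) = 1843 / 26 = 70.88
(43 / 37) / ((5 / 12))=516 / 185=2.79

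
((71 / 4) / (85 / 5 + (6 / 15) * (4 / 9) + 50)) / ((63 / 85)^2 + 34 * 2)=0.00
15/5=3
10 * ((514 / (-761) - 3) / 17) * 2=-55940 / 12937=-4.32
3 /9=1 /3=0.33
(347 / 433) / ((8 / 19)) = 6593 / 3464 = 1.90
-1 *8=-8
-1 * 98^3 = -941192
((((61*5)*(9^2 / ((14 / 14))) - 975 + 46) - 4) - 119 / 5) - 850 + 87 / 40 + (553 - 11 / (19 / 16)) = 3563505 / 152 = 23444.11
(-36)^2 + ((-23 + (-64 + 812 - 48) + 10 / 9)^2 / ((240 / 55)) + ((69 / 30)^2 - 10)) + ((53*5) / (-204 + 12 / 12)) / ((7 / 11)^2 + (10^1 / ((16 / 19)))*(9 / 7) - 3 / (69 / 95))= 60098068723263571 / 563402012400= 106669.96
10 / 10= 1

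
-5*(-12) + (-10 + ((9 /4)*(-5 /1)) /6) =385 /8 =48.12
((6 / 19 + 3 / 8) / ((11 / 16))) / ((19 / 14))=2940 / 3971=0.74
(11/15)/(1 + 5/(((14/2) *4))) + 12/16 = 247/180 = 1.37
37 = 37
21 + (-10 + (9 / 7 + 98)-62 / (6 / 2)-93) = -3.38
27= 27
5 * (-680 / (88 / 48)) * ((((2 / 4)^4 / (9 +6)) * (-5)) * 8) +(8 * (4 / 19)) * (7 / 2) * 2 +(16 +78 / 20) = 712231 / 2090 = 340.78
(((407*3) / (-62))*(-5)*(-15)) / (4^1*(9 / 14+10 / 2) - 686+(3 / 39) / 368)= 1533331800 / 688723559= 2.23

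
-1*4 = -4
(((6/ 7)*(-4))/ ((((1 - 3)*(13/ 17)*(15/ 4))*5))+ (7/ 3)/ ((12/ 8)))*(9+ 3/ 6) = 325831/ 20475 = 15.91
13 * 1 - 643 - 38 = -668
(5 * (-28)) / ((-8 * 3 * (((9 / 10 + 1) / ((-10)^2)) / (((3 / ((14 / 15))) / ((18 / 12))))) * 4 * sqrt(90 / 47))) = 625 * sqrt(470) / 114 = 118.86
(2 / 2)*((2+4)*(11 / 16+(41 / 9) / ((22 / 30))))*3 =10929 / 88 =124.19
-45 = -45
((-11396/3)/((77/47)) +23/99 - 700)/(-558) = 298825/55242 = 5.41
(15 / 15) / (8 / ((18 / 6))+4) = 0.15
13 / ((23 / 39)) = 507 / 23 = 22.04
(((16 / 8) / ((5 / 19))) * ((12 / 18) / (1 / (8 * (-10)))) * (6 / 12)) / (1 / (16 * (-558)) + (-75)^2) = -1809408 / 50219999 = -0.04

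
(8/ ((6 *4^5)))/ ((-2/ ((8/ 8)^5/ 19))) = -1/ 29184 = -0.00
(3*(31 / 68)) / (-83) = -93 / 5644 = -0.02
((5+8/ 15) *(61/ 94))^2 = 25633969/ 1988100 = 12.89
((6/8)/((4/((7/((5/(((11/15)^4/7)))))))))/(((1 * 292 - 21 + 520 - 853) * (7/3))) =-0.00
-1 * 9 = -9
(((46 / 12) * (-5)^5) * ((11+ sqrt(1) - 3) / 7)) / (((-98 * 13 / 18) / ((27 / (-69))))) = -759375 / 8918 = -85.15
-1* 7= -7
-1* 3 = -3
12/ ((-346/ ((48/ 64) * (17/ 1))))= -153/ 346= -0.44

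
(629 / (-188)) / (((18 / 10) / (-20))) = 15725 / 423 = 37.17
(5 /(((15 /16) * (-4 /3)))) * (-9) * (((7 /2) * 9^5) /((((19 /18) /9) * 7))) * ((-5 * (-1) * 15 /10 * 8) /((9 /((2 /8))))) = 286978140 /19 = 15104112.63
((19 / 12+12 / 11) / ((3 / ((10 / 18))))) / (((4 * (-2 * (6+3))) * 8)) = -1765 / 2052864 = -0.00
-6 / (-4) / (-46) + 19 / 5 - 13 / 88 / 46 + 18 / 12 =106547 / 20240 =5.26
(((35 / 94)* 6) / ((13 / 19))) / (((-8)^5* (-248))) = 1995 / 4965269504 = 0.00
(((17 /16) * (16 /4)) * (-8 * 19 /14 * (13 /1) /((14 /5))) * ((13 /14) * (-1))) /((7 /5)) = 1364675 /9604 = 142.09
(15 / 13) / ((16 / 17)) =255 / 208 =1.23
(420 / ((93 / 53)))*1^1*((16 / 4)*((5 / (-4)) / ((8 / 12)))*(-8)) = 445200 / 31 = 14361.29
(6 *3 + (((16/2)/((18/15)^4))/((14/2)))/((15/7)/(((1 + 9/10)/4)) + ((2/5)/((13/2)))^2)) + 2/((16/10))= 7962205543/411014736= 19.37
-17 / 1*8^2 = -1088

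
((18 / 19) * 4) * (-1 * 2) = -144 / 19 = -7.58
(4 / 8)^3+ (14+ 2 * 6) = 209 / 8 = 26.12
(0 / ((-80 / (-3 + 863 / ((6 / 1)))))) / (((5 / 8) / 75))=0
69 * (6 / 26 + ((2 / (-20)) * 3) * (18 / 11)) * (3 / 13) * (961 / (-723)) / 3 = 4111158 / 2240095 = 1.84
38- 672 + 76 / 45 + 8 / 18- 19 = -9763 / 15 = -650.87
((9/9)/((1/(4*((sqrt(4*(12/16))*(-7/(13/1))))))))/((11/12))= -336*sqrt(3)/143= -4.07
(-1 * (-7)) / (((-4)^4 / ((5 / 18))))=35 / 4608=0.01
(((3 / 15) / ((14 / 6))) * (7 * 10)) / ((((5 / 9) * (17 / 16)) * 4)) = 216 / 85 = 2.54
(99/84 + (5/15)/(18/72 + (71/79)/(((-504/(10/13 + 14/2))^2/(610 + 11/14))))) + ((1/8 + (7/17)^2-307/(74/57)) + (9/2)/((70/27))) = -12567872879702106069/54081428284257080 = -232.39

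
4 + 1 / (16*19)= 1217 / 304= 4.00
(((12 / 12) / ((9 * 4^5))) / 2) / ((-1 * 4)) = -1 / 73728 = -0.00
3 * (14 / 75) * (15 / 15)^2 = 14 / 25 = 0.56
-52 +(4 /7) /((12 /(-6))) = -366 /7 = -52.29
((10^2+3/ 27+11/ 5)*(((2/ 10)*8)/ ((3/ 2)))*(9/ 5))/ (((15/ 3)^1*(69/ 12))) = 294656/ 43125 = 6.83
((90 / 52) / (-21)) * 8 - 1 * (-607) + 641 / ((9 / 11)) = 1138234 / 819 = 1389.79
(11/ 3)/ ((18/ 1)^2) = 11/ 972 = 0.01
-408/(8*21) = -17/7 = -2.43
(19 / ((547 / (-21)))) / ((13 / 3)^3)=-10773 / 1201759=-0.01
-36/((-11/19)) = 684/11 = 62.18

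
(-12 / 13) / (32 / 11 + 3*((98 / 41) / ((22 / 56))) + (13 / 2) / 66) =-64944 / 1495793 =-0.04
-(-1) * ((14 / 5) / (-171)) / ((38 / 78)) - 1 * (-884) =4786678 / 5415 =883.97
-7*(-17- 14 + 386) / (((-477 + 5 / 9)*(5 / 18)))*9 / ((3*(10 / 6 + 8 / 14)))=2536191 / 100768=25.17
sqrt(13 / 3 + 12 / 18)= sqrt(5)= 2.24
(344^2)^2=14003408896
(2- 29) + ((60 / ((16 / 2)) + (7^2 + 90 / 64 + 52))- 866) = -25059 / 32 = -783.09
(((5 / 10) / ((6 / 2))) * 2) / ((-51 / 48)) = -16 / 51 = -0.31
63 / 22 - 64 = -1345 / 22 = -61.14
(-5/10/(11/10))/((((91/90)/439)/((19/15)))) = -250230/1001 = -249.98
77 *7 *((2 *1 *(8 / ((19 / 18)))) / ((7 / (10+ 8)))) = 399168 / 19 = 21008.84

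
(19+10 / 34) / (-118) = -0.16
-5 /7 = -0.71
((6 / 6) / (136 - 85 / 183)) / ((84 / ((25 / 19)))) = 1525 / 13195196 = 0.00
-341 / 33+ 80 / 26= -283 / 39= -7.26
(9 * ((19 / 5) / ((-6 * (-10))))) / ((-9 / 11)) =-209 / 300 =-0.70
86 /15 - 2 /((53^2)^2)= 678581336 /118357215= 5.73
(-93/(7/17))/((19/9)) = -14229/133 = -106.98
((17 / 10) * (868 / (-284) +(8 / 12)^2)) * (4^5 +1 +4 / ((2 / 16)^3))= -87190229 / 6390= -13644.79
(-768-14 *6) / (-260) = 213 / 65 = 3.28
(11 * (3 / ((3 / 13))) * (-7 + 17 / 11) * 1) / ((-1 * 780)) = 1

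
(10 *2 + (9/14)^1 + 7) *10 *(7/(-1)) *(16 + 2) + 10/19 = -661760/19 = -34829.47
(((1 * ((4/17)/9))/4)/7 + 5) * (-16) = -85696/1071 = -80.01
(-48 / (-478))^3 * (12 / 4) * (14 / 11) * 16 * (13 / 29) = 120766464 / 4354962161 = 0.03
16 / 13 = 1.23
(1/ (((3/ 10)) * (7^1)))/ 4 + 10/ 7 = 65/ 42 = 1.55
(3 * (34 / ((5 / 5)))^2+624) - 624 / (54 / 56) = 31004 / 9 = 3444.89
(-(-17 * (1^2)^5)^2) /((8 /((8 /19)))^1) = -289 /19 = -15.21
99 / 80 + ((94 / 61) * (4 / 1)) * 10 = 306839 / 4880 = 62.88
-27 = -27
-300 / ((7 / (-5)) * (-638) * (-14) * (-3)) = -125 / 15631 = -0.01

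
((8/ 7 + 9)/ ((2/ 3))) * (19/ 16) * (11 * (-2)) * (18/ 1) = -400653/ 56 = -7154.52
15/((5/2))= 6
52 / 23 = 2.26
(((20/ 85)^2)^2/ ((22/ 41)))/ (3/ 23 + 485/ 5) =60352/ 1026222527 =0.00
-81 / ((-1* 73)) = 81 / 73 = 1.11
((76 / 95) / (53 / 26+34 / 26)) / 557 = 104 / 242295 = 0.00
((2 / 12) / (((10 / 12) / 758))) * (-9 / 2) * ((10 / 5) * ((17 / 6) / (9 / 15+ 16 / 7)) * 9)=-1217727 / 101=-12056.70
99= 99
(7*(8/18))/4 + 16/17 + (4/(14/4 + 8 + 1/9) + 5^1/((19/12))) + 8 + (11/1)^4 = 468598036/31977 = 14654.22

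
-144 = -144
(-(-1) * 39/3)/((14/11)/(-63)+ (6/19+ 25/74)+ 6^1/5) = 9047610/1276009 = 7.09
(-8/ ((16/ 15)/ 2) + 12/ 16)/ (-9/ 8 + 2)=-114/ 7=-16.29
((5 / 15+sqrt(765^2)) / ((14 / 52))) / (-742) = -4264 / 1113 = -3.83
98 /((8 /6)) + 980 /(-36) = 833 /18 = 46.28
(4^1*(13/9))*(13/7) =676/63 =10.73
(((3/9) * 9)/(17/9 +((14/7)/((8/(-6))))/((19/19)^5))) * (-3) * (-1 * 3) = 486/7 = 69.43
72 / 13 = 5.54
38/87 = 0.44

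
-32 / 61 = -0.52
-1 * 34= -34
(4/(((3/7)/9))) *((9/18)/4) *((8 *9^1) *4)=3024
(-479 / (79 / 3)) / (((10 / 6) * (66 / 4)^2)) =-1916 / 47795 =-0.04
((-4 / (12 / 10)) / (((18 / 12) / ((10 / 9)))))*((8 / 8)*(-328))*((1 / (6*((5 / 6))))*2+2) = 52480 / 27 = 1943.70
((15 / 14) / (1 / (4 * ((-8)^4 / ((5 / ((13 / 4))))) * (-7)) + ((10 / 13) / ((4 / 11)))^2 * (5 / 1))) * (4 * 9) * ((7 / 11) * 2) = 19382272 / 8833891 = 2.19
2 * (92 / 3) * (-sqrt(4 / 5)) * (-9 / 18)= 184 * sqrt(5) / 15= 27.43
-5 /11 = -0.45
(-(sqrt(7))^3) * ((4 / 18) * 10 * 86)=-3539.43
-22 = -22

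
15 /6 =5 /2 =2.50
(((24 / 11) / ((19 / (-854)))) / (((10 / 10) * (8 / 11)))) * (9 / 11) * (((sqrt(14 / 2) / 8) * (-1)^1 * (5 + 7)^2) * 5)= 2075220 * sqrt(7) / 209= 26270.41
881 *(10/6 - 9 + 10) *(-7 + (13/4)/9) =-421118/27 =-15596.96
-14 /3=-4.67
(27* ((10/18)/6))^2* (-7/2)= -175/8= -21.88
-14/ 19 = -0.74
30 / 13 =2.31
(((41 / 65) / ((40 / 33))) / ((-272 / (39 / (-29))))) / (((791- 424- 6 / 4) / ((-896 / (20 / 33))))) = -937629 / 90095750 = -0.01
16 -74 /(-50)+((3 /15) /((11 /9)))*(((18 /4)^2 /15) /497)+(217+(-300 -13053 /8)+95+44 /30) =-5250543611 /3280200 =-1600.68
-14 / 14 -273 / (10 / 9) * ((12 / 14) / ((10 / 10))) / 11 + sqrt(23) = -1108 / 55 + sqrt(23) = -15.35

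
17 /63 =0.27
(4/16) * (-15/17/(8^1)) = -15/544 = -0.03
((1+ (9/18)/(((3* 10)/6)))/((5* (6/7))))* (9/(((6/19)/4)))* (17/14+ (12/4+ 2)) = 18183/100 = 181.83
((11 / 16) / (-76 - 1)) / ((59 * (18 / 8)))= -0.00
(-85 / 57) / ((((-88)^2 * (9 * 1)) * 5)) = -17 / 3972672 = -0.00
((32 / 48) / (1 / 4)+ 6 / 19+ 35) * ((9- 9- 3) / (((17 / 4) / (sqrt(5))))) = -8660 * sqrt(5) / 323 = -59.95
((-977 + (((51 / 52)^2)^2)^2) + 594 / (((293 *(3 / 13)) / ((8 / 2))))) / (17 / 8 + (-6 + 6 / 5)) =73698019882120637735 / 209501993648709632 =351.78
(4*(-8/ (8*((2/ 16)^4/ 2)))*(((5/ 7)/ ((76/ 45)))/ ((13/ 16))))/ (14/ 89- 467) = 2624716800/ 71838221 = 36.54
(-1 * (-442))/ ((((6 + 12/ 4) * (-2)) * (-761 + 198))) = 221/ 5067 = 0.04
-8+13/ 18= -131/ 18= -7.28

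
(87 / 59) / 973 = 87 / 57407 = 0.00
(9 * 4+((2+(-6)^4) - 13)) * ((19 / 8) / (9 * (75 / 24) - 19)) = 25099 / 73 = 343.82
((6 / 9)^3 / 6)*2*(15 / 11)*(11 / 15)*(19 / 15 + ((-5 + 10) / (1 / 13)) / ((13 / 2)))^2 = 12.54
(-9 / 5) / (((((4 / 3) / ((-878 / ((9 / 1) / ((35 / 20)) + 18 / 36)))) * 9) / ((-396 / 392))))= -130383 / 5530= -23.58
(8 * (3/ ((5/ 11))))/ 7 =264/ 35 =7.54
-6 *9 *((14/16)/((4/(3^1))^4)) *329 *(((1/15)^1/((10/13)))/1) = -21825531/51200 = -426.28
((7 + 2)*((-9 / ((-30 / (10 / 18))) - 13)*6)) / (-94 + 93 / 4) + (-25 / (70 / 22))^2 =991903 / 13867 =71.53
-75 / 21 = -25 / 7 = -3.57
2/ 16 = 1/ 8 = 0.12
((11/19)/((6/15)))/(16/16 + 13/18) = 0.84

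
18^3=5832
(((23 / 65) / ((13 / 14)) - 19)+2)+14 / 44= -303031 / 18590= -16.30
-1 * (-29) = 29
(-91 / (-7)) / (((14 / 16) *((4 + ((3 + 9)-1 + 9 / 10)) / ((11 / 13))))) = 880 / 1113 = 0.79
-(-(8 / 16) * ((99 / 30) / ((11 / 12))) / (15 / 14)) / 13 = 42 / 325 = 0.13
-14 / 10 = -1.40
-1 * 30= -30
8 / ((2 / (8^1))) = 32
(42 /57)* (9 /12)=21 /38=0.55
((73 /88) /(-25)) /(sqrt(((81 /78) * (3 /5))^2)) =-949 /17820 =-0.05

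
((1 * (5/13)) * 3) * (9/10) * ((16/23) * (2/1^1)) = 432/299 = 1.44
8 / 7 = 1.14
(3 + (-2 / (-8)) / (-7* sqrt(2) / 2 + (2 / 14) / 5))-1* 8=-600265 / 120046-8575* sqrt(2) / 240092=-5.05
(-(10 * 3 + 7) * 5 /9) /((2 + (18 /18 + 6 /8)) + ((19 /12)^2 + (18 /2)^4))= -592 /189137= -0.00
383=383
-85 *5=-425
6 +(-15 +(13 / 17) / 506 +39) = 258073 / 8602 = 30.00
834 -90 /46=832.04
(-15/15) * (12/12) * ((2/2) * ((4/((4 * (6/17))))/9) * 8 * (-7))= 476/27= 17.63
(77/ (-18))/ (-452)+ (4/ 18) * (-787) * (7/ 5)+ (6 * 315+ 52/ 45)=7441369/ 4520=1646.32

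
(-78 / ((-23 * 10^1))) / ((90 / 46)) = 13 / 75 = 0.17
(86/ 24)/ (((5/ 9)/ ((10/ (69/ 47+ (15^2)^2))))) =2021/ 1586296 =0.00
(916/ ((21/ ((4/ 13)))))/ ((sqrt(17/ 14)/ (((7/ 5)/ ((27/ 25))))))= 18320 *sqrt(238)/ 17901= 15.79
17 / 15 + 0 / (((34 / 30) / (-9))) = 17 / 15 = 1.13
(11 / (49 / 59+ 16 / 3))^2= 3790809 / 1190281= 3.18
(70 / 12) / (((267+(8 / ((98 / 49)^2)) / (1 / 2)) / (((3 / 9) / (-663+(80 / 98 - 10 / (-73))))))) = -0.00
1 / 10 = 0.10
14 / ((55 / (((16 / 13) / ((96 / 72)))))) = 168 / 715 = 0.23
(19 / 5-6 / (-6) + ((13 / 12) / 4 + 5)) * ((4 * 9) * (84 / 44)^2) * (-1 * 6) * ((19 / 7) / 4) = -5379.82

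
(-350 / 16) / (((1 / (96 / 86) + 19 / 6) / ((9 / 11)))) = -630 / 143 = -4.41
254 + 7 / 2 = 515 / 2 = 257.50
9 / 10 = 0.90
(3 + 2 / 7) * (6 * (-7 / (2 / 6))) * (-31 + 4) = 11178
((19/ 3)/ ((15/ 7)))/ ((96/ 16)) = 133/ 270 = 0.49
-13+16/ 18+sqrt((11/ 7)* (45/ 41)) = -109/ 9+3* sqrt(15785)/ 287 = -10.80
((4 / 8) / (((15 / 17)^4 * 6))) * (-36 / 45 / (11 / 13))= -1085773 / 8353125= -0.13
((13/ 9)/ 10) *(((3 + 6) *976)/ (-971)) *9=-57096/ 4855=-11.76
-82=-82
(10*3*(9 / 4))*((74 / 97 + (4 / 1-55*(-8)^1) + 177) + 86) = 9268155 / 194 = 47773.99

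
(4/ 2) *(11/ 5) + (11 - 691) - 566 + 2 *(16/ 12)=-1238.93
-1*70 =-70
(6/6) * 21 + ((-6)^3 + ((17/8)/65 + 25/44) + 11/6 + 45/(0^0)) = -2532229/17160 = -147.57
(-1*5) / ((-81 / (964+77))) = 1735 / 27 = 64.26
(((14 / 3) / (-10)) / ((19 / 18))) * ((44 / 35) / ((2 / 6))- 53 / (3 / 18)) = 65988 / 475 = 138.92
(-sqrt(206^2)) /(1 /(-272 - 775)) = 215682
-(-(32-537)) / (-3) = 505 / 3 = 168.33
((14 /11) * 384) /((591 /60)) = 107520 /2167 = 49.62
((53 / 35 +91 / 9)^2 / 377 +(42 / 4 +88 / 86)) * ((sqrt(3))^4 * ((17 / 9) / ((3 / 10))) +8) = 3707770249223 / 4825609425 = 768.35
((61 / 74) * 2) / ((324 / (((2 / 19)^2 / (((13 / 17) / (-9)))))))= -1037 / 1562769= -0.00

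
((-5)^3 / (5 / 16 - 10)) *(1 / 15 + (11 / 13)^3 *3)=4967360 / 204321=24.31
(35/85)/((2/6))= 21/17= 1.24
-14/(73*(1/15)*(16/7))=-735/584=-1.26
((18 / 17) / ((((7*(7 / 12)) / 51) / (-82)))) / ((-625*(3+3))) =8856 / 30625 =0.29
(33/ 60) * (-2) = -11/ 10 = -1.10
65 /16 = 4.06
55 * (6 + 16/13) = 5170/13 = 397.69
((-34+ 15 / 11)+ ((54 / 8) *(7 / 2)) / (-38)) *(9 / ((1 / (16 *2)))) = -2001870 / 209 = -9578.33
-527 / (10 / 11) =-5797 / 10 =-579.70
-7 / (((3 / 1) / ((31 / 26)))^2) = -6727 / 6084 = -1.11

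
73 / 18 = 4.06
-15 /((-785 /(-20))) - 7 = -1159 /157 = -7.38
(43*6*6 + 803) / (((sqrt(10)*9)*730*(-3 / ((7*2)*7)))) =-115199*sqrt(10) / 98550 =-3.70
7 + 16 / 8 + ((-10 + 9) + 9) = 17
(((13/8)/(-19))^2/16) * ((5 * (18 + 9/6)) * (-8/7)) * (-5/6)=54925/1293824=0.04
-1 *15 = -15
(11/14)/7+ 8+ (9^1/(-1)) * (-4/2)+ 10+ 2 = 3735/98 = 38.11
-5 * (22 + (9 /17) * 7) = -2185 /17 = -128.53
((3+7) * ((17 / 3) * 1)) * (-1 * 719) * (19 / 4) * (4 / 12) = -64510.28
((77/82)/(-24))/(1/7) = -539/1968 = -0.27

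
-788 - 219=-1007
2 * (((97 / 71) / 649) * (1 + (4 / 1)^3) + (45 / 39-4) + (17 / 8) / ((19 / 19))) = -2800205 / 2396108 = -1.17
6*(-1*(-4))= 24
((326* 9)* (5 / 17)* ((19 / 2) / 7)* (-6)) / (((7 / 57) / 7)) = -47662830 / 119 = -400527.98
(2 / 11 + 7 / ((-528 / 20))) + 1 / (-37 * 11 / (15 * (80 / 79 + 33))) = -515813 / 385836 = -1.34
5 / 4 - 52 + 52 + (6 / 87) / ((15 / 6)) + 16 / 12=4543 / 1740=2.61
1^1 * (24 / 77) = 0.31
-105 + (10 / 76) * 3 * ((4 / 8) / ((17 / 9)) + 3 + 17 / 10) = -33282 / 323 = -103.04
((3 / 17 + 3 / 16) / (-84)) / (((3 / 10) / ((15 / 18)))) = -275 / 22848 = -0.01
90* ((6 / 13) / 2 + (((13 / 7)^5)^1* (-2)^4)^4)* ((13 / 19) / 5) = 291449177596746391233046434678 / 1516053059654628019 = 192242069458.40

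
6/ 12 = 1/ 2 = 0.50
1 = 1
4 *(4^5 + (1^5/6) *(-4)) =12280/3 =4093.33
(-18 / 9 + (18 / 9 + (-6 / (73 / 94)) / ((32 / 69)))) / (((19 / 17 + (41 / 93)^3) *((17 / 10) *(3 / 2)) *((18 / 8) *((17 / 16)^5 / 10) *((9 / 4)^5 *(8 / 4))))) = -43223572419706880 / 279743896517200281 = -0.15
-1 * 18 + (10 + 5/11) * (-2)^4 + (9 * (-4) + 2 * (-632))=-12658/11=-1150.73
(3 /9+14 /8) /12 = 25 /144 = 0.17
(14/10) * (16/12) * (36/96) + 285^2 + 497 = 817227/10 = 81722.70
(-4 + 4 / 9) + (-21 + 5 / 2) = -397 / 18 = -22.06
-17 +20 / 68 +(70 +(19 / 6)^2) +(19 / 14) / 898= 60901793 / 961758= 63.32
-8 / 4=-2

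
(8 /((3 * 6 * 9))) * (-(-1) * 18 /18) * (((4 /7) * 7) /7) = 16 /567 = 0.03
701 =701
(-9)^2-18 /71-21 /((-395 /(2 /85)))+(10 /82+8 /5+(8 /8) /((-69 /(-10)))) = 557139778208 /6743840925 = 82.61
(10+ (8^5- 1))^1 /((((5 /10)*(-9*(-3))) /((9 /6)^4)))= 98331 /8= 12291.38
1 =1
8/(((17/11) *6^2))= 22/153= 0.14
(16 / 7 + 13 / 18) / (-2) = -379 / 252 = -1.50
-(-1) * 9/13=9/13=0.69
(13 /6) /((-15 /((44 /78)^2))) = -242 /5265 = -0.05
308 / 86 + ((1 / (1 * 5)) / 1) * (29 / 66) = 52067 / 14190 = 3.67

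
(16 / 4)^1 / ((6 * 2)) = 1 / 3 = 0.33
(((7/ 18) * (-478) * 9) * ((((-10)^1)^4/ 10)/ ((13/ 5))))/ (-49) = 1195000/ 91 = 13131.87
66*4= 264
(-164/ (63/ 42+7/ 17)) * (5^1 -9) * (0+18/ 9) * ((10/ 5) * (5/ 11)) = 89216/ 143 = 623.89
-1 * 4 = -4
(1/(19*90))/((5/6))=0.00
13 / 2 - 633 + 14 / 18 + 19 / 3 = -11149 / 18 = -619.39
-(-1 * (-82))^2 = -6724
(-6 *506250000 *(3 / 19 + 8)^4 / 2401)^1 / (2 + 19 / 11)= -19285715882812500000 / 12828929561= -1503298914.47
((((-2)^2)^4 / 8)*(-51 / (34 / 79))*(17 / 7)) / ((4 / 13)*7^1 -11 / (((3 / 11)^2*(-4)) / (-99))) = 1117376 / 443849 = 2.52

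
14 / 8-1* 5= -3.25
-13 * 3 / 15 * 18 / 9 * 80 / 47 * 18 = -7488 / 47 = -159.32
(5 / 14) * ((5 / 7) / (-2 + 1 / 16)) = -200 / 1519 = -0.13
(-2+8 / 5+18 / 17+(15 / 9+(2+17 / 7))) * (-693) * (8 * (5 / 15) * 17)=-1060928 / 5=-212185.60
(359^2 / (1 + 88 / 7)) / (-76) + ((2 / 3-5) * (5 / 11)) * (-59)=-2082811 / 238260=-8.74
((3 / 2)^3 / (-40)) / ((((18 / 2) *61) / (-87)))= 261 / 19520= 0.01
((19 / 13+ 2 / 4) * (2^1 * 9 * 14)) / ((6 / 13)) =1071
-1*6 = -6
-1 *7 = -7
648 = 648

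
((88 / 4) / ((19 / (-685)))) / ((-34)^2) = -7535 / 10982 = -0.69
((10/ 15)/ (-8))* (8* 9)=-6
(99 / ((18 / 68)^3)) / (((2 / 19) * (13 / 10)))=39005.39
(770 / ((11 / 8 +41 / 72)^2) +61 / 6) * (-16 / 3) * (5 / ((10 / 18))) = -359224 / 35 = -10263.54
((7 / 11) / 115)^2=49 / 1600225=0.00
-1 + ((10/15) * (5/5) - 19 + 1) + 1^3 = -52/3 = -17.33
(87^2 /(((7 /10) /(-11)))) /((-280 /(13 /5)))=1104.46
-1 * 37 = -37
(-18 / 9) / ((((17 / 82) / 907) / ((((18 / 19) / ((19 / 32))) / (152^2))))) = -1338732 / 2215457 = -0.60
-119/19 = -6.26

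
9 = 9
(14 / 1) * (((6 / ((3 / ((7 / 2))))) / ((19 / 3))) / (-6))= -2.58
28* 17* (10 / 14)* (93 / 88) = 7905 / 22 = 359.32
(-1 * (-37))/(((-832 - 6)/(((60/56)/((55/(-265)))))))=29415/129052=0.23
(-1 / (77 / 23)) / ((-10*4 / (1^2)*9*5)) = 23 / 138600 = 0.00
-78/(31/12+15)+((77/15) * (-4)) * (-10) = 127168/633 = 200.90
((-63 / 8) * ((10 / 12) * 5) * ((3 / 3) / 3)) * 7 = -1225 / 16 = -76.56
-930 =-930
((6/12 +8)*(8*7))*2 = 952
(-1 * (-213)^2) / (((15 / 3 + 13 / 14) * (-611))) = 12.52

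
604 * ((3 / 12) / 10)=151 / 10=15.10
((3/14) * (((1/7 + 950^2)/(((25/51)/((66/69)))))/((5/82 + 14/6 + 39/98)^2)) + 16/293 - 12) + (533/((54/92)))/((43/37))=2723862718283054356889/55396752451598475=49170.08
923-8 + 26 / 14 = 6418 / 7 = 916.86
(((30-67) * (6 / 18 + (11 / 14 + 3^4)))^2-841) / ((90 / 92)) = 9436197.22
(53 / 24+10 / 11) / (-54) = -823 / 14256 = -0.06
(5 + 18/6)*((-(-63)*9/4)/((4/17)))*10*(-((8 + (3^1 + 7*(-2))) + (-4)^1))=337365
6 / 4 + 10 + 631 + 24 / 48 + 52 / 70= 22531 / 35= 643.74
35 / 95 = 7 / 19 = 0.37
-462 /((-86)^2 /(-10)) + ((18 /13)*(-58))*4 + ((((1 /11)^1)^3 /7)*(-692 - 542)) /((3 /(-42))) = -10197907063 /31993247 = -318.75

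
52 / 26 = 2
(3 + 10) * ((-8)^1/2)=-52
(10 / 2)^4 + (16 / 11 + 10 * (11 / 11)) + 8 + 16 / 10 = 35533 / 55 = 646.05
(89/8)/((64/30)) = 1335/256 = 5.21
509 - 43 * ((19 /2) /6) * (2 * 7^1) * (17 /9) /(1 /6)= -92642 /9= -10293.56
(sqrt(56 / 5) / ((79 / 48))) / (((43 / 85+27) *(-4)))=-204 *sqrt(70) / 92351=-0.02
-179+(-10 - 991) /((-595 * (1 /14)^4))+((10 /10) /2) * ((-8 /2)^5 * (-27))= 6653313 /85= 78274.27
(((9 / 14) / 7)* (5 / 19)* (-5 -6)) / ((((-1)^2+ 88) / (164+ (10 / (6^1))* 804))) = -372240 / 82859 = -4.49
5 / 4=1.25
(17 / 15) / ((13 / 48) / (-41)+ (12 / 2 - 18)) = -11152 / 118145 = -0.09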